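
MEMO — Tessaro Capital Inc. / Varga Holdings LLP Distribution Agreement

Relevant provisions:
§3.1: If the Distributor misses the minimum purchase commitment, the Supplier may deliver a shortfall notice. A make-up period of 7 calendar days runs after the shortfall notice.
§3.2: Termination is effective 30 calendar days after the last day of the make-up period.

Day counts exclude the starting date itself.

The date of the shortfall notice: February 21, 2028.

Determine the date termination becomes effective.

The last day of the make-up period: February 21, 2028 + 7 days = February 28, 2028.
Adding 30 calendar days to February 28, 2028 gives March 29, 2028, which is the date termination becomes effective.

March 29, 2028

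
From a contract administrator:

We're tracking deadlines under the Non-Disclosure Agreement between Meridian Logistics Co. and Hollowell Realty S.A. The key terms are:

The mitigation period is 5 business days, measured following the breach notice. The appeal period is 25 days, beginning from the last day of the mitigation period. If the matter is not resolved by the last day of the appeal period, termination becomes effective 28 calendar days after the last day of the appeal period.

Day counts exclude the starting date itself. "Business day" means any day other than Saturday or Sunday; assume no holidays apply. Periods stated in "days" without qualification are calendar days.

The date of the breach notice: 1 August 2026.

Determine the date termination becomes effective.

29 September 2026

From Saturday, 1 August 2026, 5 business days (Aug 3, Aug 4, Aug 5, Aug 6, Aug 7, skipping weekends) brings us to Friday, 7 August 2026, which is the last day of the mitigation period.
Adding 25 calendar days to 7 August 2026 gives 1 September 2026, which is the last day of the appeal period.
The date termination becomes effective: 28 calendar days after 1 September 2026 is 29 September 2026.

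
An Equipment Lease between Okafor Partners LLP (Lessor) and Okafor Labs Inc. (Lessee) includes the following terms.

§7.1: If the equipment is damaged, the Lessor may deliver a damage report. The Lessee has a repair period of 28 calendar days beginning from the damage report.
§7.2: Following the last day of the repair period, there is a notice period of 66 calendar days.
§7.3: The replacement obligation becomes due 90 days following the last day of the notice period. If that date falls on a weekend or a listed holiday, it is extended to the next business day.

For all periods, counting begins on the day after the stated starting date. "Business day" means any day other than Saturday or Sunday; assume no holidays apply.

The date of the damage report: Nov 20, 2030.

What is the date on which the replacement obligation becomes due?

Adding 28 calendar days to Nov 20, 2030 gives Dec 18, 2030, which is the last day of the repair period.
The last day of the notice period: 66 calendar days after Dec 18, 2030 is Feb 22, 2031.
The date on which the replacement obligation becomes due: 90 calendar days after Feb 22, 2031 is May 23, 2031. May 23, 2031 is a Friday, so no roll-forward applies.

May 23, 2031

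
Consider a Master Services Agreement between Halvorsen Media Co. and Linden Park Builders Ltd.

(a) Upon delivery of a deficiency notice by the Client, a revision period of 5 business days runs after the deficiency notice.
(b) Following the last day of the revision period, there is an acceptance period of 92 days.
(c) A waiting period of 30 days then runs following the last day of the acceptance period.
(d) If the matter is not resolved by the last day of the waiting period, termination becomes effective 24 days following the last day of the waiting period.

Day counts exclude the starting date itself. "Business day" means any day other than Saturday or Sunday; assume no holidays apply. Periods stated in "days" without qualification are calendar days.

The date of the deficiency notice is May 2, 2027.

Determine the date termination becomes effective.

Sep 30, 2027

The last day of the revision period: counting 5 business days from Sunday, May 2, 2027 (May 3, May 4, May 5, May 6, May 7, skipping weekends) reaches Friday, May 7, 2027.
The last day of the acceptance period: May 7, 2027 + 92 days = Aug 7, 2027.
Adding 30 calendar days to Aug 7, 2027 gives Sep 6, 2027, which is the last day of the waiting period.
The date termination becomes effective: 24 calendar days after Sep 6, 2027 is Sep 30, 2027.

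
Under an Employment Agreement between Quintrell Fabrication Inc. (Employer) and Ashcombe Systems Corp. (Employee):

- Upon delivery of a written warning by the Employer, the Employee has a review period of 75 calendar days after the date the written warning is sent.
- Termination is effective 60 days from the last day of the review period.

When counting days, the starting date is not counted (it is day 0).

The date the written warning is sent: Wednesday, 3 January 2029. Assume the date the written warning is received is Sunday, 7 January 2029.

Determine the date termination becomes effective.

The last day of the review period: 75 calendar days after 3 January 2029 is 19 March 2029.
The date termination becomes effective: 19 March 2029 + 60 days = 18 May 2029.

18 May 2029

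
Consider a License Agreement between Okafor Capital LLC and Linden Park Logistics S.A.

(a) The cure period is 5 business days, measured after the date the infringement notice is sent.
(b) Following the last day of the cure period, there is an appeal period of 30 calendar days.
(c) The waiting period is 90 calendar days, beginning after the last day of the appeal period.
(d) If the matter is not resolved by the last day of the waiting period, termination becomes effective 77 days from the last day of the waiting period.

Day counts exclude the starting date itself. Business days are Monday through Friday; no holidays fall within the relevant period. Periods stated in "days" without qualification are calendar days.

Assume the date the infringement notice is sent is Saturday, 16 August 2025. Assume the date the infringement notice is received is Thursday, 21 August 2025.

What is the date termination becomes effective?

The last day of the cure period: counting 5 business days from Saturday, 16 August 2025 (Aug 18, Aug 19, Aug 20, Aug 21, Aug 22, skipping weekends) reaches Friday, 22 August 2025.
Adding 30 calendar days to 22 August 2025 gives 21 September 2025, which is the last day of the appeal period.
Adding 90 calendar days to 21 September 2025 gives 20 December 2025, which is the last day of the waiting period.
Adding 77 calendar days to 20 December 2025 gives 7 March 2026, which is the date termination becomes effective.

7 March 2026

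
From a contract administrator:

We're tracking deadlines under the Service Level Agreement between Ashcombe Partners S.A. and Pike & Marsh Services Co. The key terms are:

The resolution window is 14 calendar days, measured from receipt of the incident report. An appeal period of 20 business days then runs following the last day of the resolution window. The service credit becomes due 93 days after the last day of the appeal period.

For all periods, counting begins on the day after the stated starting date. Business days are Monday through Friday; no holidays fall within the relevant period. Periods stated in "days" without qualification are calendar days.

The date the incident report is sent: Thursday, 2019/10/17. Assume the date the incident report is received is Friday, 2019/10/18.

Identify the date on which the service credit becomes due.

2020/03/01

Adding 14 calendar days to 2019/10/18 gives 2019/11/01, which is the last day of the resolution window.
The last day of the appeal period: counting 20 business days from Friday, 2019/11/01 (Nov 4, Nov 5, Nov 6, Nov 7, …, Nov 27, Nov 28, Nov 29, skipping weekends) reaches Friday, 2019/11/29.
The date on which the service credit becomes due: 2019/11/29 + 93 days = 2020/03/01.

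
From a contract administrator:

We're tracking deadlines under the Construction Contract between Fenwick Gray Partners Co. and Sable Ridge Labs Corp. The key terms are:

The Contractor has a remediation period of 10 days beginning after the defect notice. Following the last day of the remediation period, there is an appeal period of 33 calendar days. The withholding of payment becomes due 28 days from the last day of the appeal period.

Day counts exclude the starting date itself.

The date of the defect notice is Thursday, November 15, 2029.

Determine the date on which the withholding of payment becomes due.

The last day of the remediation period: 10 calendar days after November 15, 2029 is November 25, 2029.
The last day of the appeal period: November 25, 2029 + 33 days = December 28, 2029.
Adding 28 calendar days to December 28, 2029 gives January 25, 2030, which is the date on which the withholding of payment becomes due.

January 25, 2030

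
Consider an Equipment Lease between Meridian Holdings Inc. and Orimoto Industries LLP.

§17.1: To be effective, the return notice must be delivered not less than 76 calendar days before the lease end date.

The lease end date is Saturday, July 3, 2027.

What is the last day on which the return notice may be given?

Counting back 76 calendar days from July 3, 2027 gives April 18, 2027.

April 18, 2027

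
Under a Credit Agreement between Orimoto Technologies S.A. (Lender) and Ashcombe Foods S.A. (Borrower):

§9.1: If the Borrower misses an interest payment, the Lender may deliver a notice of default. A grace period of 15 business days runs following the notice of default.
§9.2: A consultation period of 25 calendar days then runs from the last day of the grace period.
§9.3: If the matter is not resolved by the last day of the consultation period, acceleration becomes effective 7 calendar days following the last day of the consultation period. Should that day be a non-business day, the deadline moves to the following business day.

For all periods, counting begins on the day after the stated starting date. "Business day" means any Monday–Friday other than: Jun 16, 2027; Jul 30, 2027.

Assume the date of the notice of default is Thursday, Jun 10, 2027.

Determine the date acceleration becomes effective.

The last day of the grace period: 15 business days after Thursday, Jun 10, 2027, skipping weekends and the listed holiday on Jun 16 — Jun 11, Jun 14, Jun 15, Jun 17, …, Jun 30, Jul 1, Jul 2 — lands on Friday, Jul 2, 2027.
The last day of the consultation period: Jul 2, 2027 + 25 days = Jul 27, 2027.
The date acceleration becomes effective: 7 calendar days after Jul 27, 2027 is Aug 3, 2027. Aug 3, 2027 is a Tuesday and is not a listed holiday, so no roll-forward applies.

Aug 3, 2027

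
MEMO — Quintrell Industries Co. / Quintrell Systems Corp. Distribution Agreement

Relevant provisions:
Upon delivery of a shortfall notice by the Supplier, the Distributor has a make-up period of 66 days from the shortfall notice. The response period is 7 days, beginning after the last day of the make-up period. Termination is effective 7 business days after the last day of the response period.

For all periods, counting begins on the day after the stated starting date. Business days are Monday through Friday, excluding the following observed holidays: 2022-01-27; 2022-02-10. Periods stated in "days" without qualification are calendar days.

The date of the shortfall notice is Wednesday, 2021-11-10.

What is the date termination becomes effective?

Adding 66 calendar days to 2021-11-10 gives 2022-01-15, which is the last day of the make-up period.
The last day of the response period: 2022-01-15 + 7 days = 2022-01-22.
From Saturday, 2022-01-22, 7 business days (Jan 24, Jan 25, Jan 26, Jan 28, Jan 31, Feb 1, Feb 2, skipping weekends and the listed holiday on Jan 27) brings us to Wednesday, 2022-02-02, which is the date termination becomes effective.

2022-02-02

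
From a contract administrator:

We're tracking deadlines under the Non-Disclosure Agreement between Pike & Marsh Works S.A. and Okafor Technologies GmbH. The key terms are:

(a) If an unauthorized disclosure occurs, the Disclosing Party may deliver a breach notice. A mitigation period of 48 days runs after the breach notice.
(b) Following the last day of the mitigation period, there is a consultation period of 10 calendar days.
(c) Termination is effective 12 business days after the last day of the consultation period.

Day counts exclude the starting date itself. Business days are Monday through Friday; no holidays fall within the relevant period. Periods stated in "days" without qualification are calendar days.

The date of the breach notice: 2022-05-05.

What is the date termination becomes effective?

2022-07-19

The last day of the mitigation period: 2022-05-05 + 48 days = 2022-06-22.
The last day of the consultation period: 10 calendar days after 2022-06-22 is 2022-07-02.
From Saturday, 2022-07-02, 12 business days (Jul 4, Jul 5, Jul 6, Jul 7, …, Jul 15, Jul 18, Jul 19, skipping weekends) brings us to Tuesday, 2022-07-19, which is the date termination becomes effective.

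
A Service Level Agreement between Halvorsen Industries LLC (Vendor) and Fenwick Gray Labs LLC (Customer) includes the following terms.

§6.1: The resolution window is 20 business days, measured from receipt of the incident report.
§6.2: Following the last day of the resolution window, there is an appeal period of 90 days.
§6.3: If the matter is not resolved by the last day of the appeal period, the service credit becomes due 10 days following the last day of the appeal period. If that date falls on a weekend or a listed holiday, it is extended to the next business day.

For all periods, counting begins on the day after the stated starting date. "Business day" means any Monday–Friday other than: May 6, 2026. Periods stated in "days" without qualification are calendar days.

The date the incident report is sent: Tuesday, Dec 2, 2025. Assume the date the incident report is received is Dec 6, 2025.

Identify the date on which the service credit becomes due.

The last day of the resolution window: 20 business days after Saturday, Dec 6, 2025, skipping weekends — Dec 8, Dec 9, Dec 10, Dec 11, …, Dec 31, Jan 1, Jan 2 — lands on Friday, Jan 2, 2026.
The last day of the appeal period: Jan 2, 2026 + 90 days = Apr 2, 2026.
The date on which the service credit becomes due: Apr 2, 2026 + 10 days = Apr 12, 2026. That falls on a Sunday, so it rolls to the next business day, Monday, Apr 13, 2026.

Apr 13, 2026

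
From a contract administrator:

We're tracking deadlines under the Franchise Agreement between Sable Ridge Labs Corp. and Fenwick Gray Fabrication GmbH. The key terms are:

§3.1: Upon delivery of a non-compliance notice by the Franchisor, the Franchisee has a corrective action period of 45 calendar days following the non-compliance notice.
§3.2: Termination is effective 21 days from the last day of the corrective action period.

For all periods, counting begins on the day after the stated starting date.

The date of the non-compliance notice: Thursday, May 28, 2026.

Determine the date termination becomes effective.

August 2, 2026

Adding 45 calendar days to May 28, 2026 gives July 12, 2026, which is the last day of the corrective action period.
Adding 21 calendar days to July 12, 2026 gives August 2, 2026, which is the date termination becomes effective.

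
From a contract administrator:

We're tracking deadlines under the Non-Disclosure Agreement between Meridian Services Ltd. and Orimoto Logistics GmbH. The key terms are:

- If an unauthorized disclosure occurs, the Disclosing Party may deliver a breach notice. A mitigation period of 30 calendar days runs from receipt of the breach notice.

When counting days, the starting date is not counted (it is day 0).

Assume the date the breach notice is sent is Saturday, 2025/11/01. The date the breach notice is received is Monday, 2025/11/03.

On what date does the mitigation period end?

2025/12/03

Adding 30 calendar days to 2025/11/03 gives 2025/12/03, which is the last day of the mitigation period.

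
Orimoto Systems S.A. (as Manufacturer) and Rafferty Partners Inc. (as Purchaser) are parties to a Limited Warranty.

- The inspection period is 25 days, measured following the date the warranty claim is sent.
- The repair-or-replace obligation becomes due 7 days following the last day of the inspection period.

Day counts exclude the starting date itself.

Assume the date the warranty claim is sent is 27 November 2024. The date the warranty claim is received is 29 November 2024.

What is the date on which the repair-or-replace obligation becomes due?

29 December 2024

The last day of the inspection period: 25 calendar days after 27 November 2024 is 22 December 2024.
The date on which the repair-or-replace obligation becomes due: 22 December 2024 + 7 days = 29 December 2024.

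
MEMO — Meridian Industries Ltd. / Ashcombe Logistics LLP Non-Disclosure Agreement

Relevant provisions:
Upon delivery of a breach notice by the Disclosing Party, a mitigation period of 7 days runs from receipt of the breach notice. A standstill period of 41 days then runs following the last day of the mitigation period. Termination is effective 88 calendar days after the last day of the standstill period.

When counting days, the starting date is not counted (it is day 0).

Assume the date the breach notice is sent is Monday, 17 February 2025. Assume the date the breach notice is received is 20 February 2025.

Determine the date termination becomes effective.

The last day of the mitigation period: 20 February 2025 + 7 days = 27 February 2025.
The last day of the standstill period: 41 calendar days after 27 February 2025 is 9 April 2025.
The date termination becomes effective: 9 April 2025 + 88 days = 6 July 2025.

6 July 2025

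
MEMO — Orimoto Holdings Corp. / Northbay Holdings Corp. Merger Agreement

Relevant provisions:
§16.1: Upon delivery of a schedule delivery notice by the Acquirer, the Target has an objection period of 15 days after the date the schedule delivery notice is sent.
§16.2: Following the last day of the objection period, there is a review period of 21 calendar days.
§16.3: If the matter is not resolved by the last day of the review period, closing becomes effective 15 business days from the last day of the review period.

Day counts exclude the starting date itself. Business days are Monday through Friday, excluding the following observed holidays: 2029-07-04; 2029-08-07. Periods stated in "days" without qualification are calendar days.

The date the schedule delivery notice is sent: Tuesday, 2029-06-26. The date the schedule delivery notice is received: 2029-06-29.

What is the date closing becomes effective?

2029-08-23

The last day of the objection period: 2029-06-26 + 15 days = 2029-07-11.
The last day of the review period: 2029-07-11 + 21 days = 2029-08-01.
The date closing becomes effective: 15 business days after Wednesday, 2029-08-01, skipping weekends and the listed holiday on Aug 7 — Aug 2, Aug 3, Aug 6, Aug 8, …, Aug 21, Aug 22, Aug 23 — lands on Thursday, 2029-08-23.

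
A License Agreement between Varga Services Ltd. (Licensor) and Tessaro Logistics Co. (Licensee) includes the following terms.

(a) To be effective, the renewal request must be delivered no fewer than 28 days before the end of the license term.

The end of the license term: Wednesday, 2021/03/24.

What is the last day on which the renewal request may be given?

2021/03/24 minus 28 days is 2021/02/24.

2021/02/24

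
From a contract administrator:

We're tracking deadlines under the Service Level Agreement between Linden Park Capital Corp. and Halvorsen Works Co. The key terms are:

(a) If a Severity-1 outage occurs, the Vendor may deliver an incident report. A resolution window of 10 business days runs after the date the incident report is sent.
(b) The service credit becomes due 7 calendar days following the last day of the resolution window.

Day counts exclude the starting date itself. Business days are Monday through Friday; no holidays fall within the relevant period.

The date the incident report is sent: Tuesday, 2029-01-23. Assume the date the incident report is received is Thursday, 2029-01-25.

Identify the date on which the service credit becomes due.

2029-02-13

The last day of the resolution window: counting 10 business days from Tuesday, 2029-01-23 (Jan 24, Jan 25, Jan 26, Jan 29, Jan 30, Jan 31, Feb 1, Feb 2, Feb 5, Feb 6, skipping weekends) reaches Tuesday, 2029-02-06.
Adding 7 calendar days to 2029-02-06 gives 2029-02-13, which is the date on which the service credit becomes due.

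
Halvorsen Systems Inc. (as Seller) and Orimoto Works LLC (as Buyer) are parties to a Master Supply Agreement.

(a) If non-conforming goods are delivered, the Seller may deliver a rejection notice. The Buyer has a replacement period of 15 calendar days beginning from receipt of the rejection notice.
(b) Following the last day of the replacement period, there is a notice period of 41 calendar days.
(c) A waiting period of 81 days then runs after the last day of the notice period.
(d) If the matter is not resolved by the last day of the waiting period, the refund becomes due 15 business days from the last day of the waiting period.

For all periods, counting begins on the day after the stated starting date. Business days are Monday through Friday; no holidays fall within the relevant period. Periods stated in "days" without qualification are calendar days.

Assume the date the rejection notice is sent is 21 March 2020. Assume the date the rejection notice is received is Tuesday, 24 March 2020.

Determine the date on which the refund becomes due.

The last day of the replacement period: 15 calendar days after 24 March 2020 is 8 April 2020.
The last day of the notice period: 41 calendar days after 8 April 2020 is 19 May 2020.
Adding 81 calendar days to 19 May 2020 gives 8 August 2020, which is the last day of the waiting period.
The date on which the refund becomes due: 15 business days after Saturday, 8 August 2020, skipping weekends — Aug 10, Aug 11, Aug 12, Aug 13, …, Aug 26, Aug 27, Aug 28 — lands on Friday, 28 August 2020.

28 August 2020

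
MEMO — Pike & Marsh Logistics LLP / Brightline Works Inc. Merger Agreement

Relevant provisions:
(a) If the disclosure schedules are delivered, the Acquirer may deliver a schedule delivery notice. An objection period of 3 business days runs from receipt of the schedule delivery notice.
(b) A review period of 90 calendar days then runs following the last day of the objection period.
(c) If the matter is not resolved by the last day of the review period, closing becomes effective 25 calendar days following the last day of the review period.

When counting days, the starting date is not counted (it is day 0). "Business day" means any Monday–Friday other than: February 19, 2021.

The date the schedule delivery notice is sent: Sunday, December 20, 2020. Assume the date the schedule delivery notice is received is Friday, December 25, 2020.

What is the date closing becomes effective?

From Friday, December 25, 2020, 3 business days (Dec 28, Dec 29, Dec 30, skipping weekends) brings us to Wednesday, December 30, 2020, which is the last day of the objection period.
Adding 90 calendar days to December 30, 2020 gives March 30, 2021, which is the last day of the review period.
The date closing becomes effective: March 30, 2021 + 25 days = April 24, 2021.

April 24, 2021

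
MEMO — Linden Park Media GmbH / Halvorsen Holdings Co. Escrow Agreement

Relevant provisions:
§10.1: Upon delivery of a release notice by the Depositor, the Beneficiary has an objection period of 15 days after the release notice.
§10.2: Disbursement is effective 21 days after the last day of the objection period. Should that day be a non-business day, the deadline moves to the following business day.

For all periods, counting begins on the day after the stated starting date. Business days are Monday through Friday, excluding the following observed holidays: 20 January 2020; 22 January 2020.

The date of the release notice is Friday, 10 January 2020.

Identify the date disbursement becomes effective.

The last day of the objection period: 10 January 2020 + 15 days = 25 January 2020.
The date disbursement becomes effective: 21 calendar days after 25 January 2020 is 15 February 2020. That falls on a Saturday, so it rolls to the next business day, Monday, 17 February 2020.

17 February 2020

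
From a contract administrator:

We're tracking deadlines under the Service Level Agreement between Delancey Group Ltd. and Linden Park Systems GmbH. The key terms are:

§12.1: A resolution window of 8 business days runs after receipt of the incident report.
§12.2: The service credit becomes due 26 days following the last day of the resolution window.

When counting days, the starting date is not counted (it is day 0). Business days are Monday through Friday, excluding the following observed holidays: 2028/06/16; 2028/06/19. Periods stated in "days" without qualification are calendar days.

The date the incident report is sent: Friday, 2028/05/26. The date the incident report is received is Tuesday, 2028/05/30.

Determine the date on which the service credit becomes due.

2028/07/05

The last day of the resolution window: counting 8 business days from Tuesday, 2028/05/30 (May 31, Jun 1, Jun 2, Jun 5, Jun 6, Jun 7, Jun 8, Jun 9, skipping weekends) reaches Friday, 2028/06/09.
The date on which the service credit becomes due: 2028/06/09 + 26 days = 2028/07/05.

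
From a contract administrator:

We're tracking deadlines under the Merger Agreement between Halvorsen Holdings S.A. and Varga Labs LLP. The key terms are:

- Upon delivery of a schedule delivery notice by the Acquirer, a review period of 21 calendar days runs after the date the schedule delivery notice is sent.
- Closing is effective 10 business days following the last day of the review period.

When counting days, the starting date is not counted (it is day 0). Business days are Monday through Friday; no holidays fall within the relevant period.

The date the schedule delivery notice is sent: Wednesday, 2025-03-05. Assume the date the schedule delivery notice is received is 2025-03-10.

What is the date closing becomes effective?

The last day of the review period: 21 calendar days after 2025-03-05 is 2025-03-26.
The date closing becomes effective: 10 business days after Wednesday, 2025-03-26, skipping weekends — Mar 27, Mar 28, Mar 31, Apr 1, Apr 2, Apr 3, Apr 4, Apr 7, Apr 8, Apr 9 — lands on Wednesday, 2025-04-09.

2025-04-09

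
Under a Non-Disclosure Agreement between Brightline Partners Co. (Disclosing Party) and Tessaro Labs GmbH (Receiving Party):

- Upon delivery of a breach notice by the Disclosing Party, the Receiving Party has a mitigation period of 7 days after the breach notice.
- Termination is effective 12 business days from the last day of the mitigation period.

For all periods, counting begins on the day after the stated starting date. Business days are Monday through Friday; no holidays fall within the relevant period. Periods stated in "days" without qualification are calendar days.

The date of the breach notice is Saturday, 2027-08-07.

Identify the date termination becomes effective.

The last day of the mitigation period: 2027-08-07 + 7 days = 2027-08-14.
The date termination becomes effective: 12 business days after Saturday, 2027-08-14, skipping weekends — Aug 16, Aug 17, Aug 18, Aug 19, …, Aug 27, Aug 30, Aug 31 — lands on Tuesday, 2027-08-31.

2027-08-31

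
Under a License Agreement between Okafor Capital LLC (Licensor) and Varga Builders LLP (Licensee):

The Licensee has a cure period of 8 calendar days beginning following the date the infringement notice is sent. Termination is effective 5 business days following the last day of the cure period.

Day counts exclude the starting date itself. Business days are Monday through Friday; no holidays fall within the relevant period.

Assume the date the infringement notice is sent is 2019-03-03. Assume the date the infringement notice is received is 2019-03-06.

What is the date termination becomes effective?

2019-03-18

Adding 8 calendar days to 2019-03-03 gives 2019-03-11, which is the last day of the cure period.
From Monday, 2019-03-11, 5 business days (Mar 12, Mar 13, Mar 14, Mar 15, Mar 18, skipping weekends) brings us to Monday, 2019-03-18, which is the date termination becomes effective.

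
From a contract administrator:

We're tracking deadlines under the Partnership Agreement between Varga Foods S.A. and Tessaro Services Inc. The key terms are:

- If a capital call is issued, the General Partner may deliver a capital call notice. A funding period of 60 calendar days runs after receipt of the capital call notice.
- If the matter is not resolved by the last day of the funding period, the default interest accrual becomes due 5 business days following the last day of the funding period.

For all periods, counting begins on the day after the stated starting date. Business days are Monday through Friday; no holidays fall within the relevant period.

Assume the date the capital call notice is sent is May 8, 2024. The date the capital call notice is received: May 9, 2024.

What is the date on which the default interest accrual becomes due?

The last day of the funding period: 60 calendar days after May 9, 2024 is Jul 8, 2024.
From Monday, Jul 8, 2024, 5 business days (Jul 9, Jul 10, Jul 11, Jul 12, Jul 15, skipping weekends) brings us to Monday, Jul 15, 2024, which is the date on which the default interest accrual becomes due.

Jul 15, 2024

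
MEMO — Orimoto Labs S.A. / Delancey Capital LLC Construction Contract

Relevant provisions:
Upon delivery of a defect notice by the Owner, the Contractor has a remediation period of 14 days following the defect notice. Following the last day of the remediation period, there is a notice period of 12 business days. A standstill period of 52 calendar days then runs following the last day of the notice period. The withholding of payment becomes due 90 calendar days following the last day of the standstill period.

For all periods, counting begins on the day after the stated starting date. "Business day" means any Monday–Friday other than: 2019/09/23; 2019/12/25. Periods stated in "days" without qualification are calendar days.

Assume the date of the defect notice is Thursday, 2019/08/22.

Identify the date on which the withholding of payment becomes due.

Adding 14 calendar days to 2019/08/22 gives 2019/09/05, which is the last day of the remediation period.
The last day of the notice period: counting 12 business days from Thursday, 2019/09/05 (Sep 6, Sep 9, Sep 10, Sep 11, …, Sep 19, Sep 20, Sep 24, skipping weekends and the listed holiday on Sep 23) reaches Tuesday, 2019/09/24.
The last day of the standstill period: 2019/09/24 + 52 days = 2019/11/15.
Adding 90 calendar days to 2019/11/15 gives 2020/02/13, which is the date on which the withholding of payment becomes due.

2020/02/13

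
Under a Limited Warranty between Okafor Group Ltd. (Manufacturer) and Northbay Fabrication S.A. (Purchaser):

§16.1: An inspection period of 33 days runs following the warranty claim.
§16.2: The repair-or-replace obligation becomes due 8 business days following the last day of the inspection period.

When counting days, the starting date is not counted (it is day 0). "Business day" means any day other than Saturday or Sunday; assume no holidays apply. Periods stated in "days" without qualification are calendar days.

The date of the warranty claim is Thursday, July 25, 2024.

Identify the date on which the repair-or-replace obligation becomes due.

The last day of the inspection period: July 25, 2024 + 33 days = August 27, 2024.
The date on which the repair-or-replace obligation becomes due: counting 8 business days from Tuesday, August 27, 2024 (Aug 28, Aug 29, Aug 30, Sep 2, Sep 3, Sep 4, Sep 5, Sep 6, skipping weekends) reaches Friday, September 6, 2024.

September 6, 2024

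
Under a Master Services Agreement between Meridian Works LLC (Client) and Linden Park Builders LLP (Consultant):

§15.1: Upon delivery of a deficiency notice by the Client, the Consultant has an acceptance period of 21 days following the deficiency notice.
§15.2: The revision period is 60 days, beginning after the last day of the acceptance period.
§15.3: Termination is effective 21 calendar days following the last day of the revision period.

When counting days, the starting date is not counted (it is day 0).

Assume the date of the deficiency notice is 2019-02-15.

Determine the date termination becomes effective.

The last day of the acceptance period: 2019-02-15 + 21 days = 2019-03-08.
Adding 60 calendar days to 2019-03-08 gives 2019-05-07, which is the last day of the revision period.
Adding 21 calendar days to 2019-05-07 gives 2019-05-28, which is the date termination becomes effective.

2019-05-28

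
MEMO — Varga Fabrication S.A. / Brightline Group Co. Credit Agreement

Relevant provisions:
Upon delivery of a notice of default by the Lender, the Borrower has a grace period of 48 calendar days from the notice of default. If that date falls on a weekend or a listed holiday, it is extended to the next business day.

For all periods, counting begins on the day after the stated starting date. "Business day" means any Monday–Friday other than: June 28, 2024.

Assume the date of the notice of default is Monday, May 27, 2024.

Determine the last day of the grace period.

July 15, 2024

Adding 48 calendar days to May 27, 2024 gives July 14, 2024, which is the last day of the grace period. That falls on a Sunday, so it rolls to the next business day, Monday, July 15, 2024.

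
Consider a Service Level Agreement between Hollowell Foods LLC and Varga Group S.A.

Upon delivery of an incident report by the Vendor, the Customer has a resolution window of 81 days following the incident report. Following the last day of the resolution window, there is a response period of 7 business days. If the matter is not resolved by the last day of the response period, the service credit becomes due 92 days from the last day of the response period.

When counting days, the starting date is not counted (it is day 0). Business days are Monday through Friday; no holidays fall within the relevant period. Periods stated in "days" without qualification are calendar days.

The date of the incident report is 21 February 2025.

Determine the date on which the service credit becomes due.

22 August 2025

The last day of the resolution window: 21 February 2025 + 81 days = 13 May 2025.
From Tuesday, 13 May 2025, 7 business days (May 14, May 15, May 16, May 19, May 20, May 21, May 22, skipping weekends) brings us to Thursday, 22 May 2025, which is the last day of the response period.
The date on which the service credit becomes due: 22 May 2025 + 92 days = 22 August 2025.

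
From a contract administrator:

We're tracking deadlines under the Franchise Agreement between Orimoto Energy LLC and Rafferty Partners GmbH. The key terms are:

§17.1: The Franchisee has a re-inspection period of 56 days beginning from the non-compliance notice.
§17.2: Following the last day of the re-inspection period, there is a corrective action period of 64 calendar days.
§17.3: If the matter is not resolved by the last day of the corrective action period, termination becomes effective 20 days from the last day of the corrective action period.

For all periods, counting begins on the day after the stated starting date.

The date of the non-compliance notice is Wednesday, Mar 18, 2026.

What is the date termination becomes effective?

Aug 5, 2026

The last day of the re-inspection period: 56 calendar days after Mar 18, 2026 is May 13, 2026.
Adding 64 calendar days to May 13, 2026 gives Jul 16, 2026, which is the last day of the corrective action period.
The date termination becomes effective: 20 calendar days after Jul 16, 2026 is Aug 5, 2026.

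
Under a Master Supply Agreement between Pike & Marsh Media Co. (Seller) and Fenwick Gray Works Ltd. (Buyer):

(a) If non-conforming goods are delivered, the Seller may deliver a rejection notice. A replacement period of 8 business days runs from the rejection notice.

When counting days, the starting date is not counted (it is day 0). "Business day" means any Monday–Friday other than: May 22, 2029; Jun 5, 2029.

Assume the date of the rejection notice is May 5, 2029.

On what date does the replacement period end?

From Saturday, May 5, 2029, 8 business days (May 7, May 8, May 9, May 10, May 11, May 14, May 15, May 16, skipping weekends) brings us to Wednesday, May 16, 2029, which is the last day of the replacement period.

May 16, 2029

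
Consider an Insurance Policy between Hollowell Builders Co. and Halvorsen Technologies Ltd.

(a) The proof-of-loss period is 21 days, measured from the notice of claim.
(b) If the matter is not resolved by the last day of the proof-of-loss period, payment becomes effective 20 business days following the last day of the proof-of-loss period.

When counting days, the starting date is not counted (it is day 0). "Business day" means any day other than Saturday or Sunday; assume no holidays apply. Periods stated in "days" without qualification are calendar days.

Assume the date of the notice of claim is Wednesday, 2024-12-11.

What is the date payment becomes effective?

The last day of the proof-of-loss period: 2024-12-11 + 21 days = 2025-01-01.
The date payment becomes effective: counting 20 business days from Wednesday, 2025-01-01 (Jan 2, Jan 3, Jan 6, Jan 7, …, Jan 27, Jan 28, Jan 29, skipping weekends) reaches Wednesday, 2025-01-29.

2025-01-29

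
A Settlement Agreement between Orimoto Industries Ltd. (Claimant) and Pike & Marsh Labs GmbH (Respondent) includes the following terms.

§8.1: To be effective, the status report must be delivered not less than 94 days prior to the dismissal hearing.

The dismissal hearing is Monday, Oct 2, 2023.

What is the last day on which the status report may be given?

Counting back 94 calendar days from Oct 2, 2023 gives Jun 30, 2023.

Jun 30, 2023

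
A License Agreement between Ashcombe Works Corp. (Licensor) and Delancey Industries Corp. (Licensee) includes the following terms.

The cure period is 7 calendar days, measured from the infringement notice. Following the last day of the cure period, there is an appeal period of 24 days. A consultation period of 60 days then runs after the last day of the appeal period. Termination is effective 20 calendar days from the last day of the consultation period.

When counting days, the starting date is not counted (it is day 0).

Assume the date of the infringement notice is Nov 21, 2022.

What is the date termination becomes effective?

The last day of the cure period: 7 calendar days after Nov 21, 2022 is Nov 28, 2022.
The last day of the appeal period: 24 calendar days after Nov 28, 2022 is Dec 22, 2022.
The last day of the consultation period: 60 calendar days after Dec 22, 2022 is Feb 20, 2023.
Adding 20 calendar days to Feb 20, 2023 gives Mar 12, 2023, which is the date termination becomes effective.

Mar 12, 2023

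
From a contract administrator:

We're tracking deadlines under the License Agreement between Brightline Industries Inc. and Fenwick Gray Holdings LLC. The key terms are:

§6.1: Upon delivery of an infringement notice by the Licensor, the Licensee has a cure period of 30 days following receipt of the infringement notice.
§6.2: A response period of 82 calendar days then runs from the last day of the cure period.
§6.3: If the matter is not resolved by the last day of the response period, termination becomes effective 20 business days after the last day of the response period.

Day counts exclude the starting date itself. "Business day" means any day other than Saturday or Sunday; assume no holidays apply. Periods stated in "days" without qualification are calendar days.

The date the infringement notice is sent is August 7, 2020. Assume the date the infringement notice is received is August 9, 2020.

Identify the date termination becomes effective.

December 25, 2020

The last day of the cure period: 30 calendar days after August 9, 2020 is September 8, 2020.
The last day of the response period: September 8, 2020 + 82 days = November 29, 2020.
The date termination becomes effective: counting 20 business days from Sunday, November 29, 2020 (Nov 30, Dec 1, Dec 2, Dec 3, …, Dec 23, Dec 24, Dec 25, skipping weekends) reaches Friday, December 25, 2020.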